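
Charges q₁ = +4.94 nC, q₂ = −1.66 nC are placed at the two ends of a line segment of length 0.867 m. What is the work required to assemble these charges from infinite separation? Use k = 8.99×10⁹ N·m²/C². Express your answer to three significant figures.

The work to assemble the configuration equals its total potential energy, U = Σ kqᵢqⱼ/rᵢⱼ over all pairs.
The separation is r = 0.867 m.
U = (-8.50×10⁻⁸) = -8.50×10⁻⁸ J.

-8.50×10⁻⁸ J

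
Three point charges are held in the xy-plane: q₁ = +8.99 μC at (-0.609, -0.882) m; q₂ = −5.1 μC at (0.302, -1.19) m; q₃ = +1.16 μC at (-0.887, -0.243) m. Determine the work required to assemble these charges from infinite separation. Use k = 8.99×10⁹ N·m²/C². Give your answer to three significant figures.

The assembly work is the sum of pairwise potential energies, U = Σ_{i<j} kqᵢqⱼ/rᵢⱼ.
Pair separations: r₁₂ = 0.962 m, r₁₃ = 0.697 m, r₂₃ = 1.52 m.
U = (-0.429) + (0.135) + (-0.0350) = -0.329 J.

-0.329 J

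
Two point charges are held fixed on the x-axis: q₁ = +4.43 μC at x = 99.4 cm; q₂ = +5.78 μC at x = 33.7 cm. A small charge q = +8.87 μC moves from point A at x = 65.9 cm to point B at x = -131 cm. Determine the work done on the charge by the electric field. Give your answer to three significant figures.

2.05 J

The work done by the electric force is W_field = −ΔU = −q(V_B − V_A) = q(V_A − V_B).
At A: distances to the source charges are 0.335 m, 0.322 m; V_A = Σ kqᵢ/rᵢ = 2.80×10⁵ V.
At B: distances to the source charges are 2.30 m, 1.65 m; V_B = Σ kqᵢ/rᵢ = 4.88×10⁴ V.
ΔV = V_B − V_A = -2.31×10⁵ V.
W_field = −qΔV = −(8.87×10⁻⁶ C)(-2.31×10⁵ V) = 2.05 J.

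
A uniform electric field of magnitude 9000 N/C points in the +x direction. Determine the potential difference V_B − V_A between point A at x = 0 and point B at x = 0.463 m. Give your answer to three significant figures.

-4170 V

In a uniform field, potential decreases in the direction of E: V_B − V_A = −E·Δx.
V_B − V_A = −(9000 V/m)(0.463 m) = -4170 V.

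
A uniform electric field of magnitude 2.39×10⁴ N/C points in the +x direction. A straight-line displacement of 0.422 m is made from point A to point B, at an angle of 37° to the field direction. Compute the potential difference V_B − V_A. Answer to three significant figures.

Only the component of displacement along E changes the potential: ΔV = −E·d·cosθ.
ΔV = −(2.39×10⁴ V/m)(0.422 m)cos37° = -8050 V.

-8050 V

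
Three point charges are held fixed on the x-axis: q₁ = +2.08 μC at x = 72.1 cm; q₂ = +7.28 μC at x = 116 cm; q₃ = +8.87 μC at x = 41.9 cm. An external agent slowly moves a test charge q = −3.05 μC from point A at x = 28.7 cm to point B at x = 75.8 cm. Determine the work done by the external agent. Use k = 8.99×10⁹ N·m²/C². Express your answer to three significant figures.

-0.553 J

For quasistatic motion the external work equals the change in potential energy: W_ext = qΔV = q(V_B − V_A).
At A: distances to the source charges are 0.434 m, 0.873 m, 0.132 m; V_A = Σ kqᵢ/rᵢ = 7.22×10⁵ V.
At B: distances to the source charges are 0.0370 m, 0.402 m, 0.339 m; V_B = Σ kqᵢ/rᵢ = 9.03×10⁵ V.
ΔV = V_B − V_A = 1.81×10⁵ V.
W_ext = qΔV = (-3.05×10⁻⁶ C)(1.81×10⁵ V) = -0.553 J.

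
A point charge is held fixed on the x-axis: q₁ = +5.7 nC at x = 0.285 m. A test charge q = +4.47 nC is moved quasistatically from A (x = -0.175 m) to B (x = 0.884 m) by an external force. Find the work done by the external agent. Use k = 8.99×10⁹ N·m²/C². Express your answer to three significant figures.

For quasistatic motion the external work equals the change in potential energy: W_ext = qΔV = q(V_B − V_A).
At A: distance to the source charge is 0.460 m; V_A = kq₁/r = 111 V.
At B: distance to the source charge is 0.599 m; V_B = kq₁/r = 85.5 V.
ΔV = V_B − V_A = -25.9 V.
W_ext = qΔV = (4.47×10⁻⁹ C)(-25.9 V) = -1.16×10⁻⁷ J.

-1.16×10⁻⁷ J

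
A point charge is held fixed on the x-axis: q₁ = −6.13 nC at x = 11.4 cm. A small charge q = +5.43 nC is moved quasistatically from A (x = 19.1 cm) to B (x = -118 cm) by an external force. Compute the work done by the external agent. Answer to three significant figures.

3.65×10⁻⁶ J

For quasistatic motion the external work equals the change in potential energy: W_ext = qΔV = q(V_B − V_A).
At A: distance to the source charge is 0.0770 m; V_A = kq₁/r = -716 V.
At B: distance to the source charge is 1.29 m; V_B = kq₁/r = -42.6 V.
ΔV = V_B − V_A = 673 V.
W_ext = qΔV = (5.43×10⁻⁹ C)(673 V) = 3.65×10⁻⁶ J.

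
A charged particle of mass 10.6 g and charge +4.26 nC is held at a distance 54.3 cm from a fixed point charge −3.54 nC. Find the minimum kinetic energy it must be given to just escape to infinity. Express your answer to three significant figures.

2.50×10⁻⁷ J

To just escape, total mechanical energy must reach zero at infinity: ½mv²_min + U = 0, so ½mv²_min = −U = |kQq|/r.
|U| = |kQq|/r = (8.99×10⁹ N·m²/C²)(3.54×10⁻⁹)(4.26×10⁻⁹)/(0.543) = 2.50×10⁻⁷ J.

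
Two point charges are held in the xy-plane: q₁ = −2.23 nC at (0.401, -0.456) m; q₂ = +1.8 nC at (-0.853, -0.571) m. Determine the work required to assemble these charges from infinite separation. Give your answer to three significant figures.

The assembly work is the sum of pairwise potential energies, U = Σ_{i<j} kqᵢqⱼ/rᵢⱼ.
Pair separations: r₁₂ = 1.26 m.
U = (-2.87×10⁻⁸) = -2.87×10⁻⁸ J.

-2.87×10⁻⁸ J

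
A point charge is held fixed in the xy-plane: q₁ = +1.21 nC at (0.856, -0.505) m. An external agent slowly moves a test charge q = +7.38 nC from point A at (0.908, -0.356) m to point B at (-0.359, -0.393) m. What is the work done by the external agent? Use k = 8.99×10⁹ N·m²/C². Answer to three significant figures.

For quasistatic motion the external work equals the change in potential energy: W_ext = qΔV = q(V_B − V_A).
At A: distance to the source charge is 0.158 m; V_A = kq₁/r = 68.9 V.
At B: distance to the source charge is 1.22 m; V_B = kq₁/r = 8.92 V.
ΔV = V_B − V_A = -60.0 V.
W_ext = qΔV = (7.38×10⁻⁹ C)(-60.0 V) = -4.43×10⁻⁷ J.

-4.43×10⁻⁷ J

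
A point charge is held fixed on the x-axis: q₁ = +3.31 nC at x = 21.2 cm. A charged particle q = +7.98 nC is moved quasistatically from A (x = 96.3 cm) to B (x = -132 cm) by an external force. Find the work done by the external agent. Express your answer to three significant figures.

-1.61×10⁻⁷ J

For quasistatic motion the external work equals the change in potential energy: W_ext = qΔV = q(V_B − V_A).
At A: distance to the source charge is 0.751 m; V_A = kq₁/r = 39.6 V.
At B: distance to the source charge is 1.53 m; V_B = kq₁/r = 19.4 V.
ΔV = V_B − V_A = -20.2 V.
W_ext = qΔV = (7.98×10⁻⁹ C)(-20.2 V) = -1.61×10⁻⁷ J.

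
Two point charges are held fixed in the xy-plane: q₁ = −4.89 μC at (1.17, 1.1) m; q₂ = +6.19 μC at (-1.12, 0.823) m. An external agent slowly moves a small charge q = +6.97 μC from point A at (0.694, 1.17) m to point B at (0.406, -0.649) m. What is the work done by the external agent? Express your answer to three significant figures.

For quasistatic motion the external work equals the change in potential energy: W_ext = qΔV = q(V_B − V_A).
At A: distances to the source charges are 0.481 m, 1.85 m; V_A = Σ kqᵢ/rᵢ = -6.12×10⁴ V.
At B: distances to the source charges are 1.91 m, 2.12 m; V_B = Σ kqᵢ/rᵢ = 3210 V.
ΔV = V_B − V_A = 6.45×10⁴ V.
W_ext = qΔV = (6.97×10⁻⁶ C)(6.45×10⁴ V) = 0.449 J.

0.449 J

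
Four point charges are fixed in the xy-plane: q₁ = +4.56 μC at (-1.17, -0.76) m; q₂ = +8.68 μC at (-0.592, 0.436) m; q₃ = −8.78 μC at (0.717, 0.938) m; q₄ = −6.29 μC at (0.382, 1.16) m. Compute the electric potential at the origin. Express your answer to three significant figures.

Electric potential is a scalar, so the contributions from each charge add algebraically: V = Σ kqᵢ/rᵢ.
Distances from the field point to each charge: r₁ = 1.40 m, r₂ = 0.735 m, r₃ = 1.18 m, r₄ = 1.22 m.
V = k[(4.56×10⁻⁶)/(1.40) + (8.68×10⁻⁶)/(0.735) + (-8.78×10⁻⁶)/(1.18) + (-6.29×10⁻⁶)/(1.22)] = 2.24×10⁴ V.

2.24×10⁴ V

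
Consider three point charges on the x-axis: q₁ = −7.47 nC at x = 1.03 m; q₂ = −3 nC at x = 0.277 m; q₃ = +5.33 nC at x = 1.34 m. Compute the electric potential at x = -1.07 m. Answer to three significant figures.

Electric potential is a scalar, so the contributions from each charge add algebraically: V = Σ kqᵢ/rᵢ.
Distances from the field point to each charge: r₁ = 2.10 m, r₂ = 1.35 m, r₃ = 2.41 m.
V = k[(-7.47×10⁻⁹)/(2.10) + (-3.00×10⁻⁹)/(1.35) + (5.33×10⁻⁹)/(2.41)] = -32.1 V.

-32.1 V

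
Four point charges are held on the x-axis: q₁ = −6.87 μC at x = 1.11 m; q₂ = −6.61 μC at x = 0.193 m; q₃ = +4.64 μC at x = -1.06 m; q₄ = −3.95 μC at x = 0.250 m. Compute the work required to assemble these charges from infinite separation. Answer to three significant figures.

The assembly work is the sum of pairwise potential energies, U = Σ_{i<j} kqᵢqⱼ/rᵢⱼ.
Pair separations: r₁₂ = 0.917 m, r₁₃ = 2.17 m, r₁₄ = 0.860 m, r₂₃ = 1.25 m, r₂₄ = 0.0570 m, r₃₄ = 1.31 m.
Summing all 6 pair terms gives U = 4.37 J.

4.37 J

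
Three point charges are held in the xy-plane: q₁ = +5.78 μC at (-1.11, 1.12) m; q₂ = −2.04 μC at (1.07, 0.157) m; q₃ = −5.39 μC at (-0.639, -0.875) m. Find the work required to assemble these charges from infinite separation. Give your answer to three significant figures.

The assembly work is the sum of pairwise potential energies, U = Σ_{i<j} kqᵢqⱼ/rᵢⱼ.
Pair separations: r₁₂ = 2.38 m, r₁₃ = 2.05 m, r₂₃ = 2.00 m.
U = (-0.0445) + (-0.137) + (0.0495) = -0.132 J.

-0.132 J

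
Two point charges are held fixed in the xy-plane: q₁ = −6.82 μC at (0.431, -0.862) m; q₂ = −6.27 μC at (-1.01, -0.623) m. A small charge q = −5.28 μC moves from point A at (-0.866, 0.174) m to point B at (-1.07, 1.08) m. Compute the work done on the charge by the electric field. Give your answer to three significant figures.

0.256 J

The work done by the electric force is W_field = −ΔU = −q(V_B − V_A) = q(V_A − V_B).
At A: distances to the source charges are 1.66 m, 0.810 m; V_A = Σ kqᵢ/rᵢ = -1.07×10⁵ V.
At B: distances to the source charges are 2.45 m, 1.70 m; V_B = Σ kqᵢ/rᵢ = -5.81×10⁴ V.
ΔV = V_B − V_A = 4.85×10⁴ V.
W_field = −qΔV = −(-5.28×10⁻⁶ C)(4.85×10⁴ V) = 0.256 J.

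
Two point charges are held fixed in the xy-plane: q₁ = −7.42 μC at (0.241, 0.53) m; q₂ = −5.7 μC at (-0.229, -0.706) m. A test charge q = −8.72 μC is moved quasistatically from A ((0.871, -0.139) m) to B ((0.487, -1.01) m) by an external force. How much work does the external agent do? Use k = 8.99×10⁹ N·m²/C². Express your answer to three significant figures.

-0.0466 J

For quasistatic motion the external work equals the change in potential energy: W_ext = qΔV = q(V_B − V_A).
At A: distances to the source charges are 0.919 m, 1.24 m; V_A = Σ kqᵢ/rᵢ = -1.14×10⁵ V.
At B: distances to the source charges are 1.56 m, 0.778 m; V_B = Σ kqᵢ/rᵢ = -1.09×10⁵ V.
ΔV = V_B − V_A = 5350 V.
W_ext = qΔV = (-8.72×10⁻⁶ C)(5350 V) = -0.0466 J.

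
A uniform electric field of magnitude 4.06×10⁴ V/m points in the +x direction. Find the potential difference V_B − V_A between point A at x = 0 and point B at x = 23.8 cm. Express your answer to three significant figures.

-9660 V

In a uniform field, potential decreases in the direction of E: V_B − V_A = −E·Δx.
V_B − V_A = −(4.06×10⁴ V/m)(0.238 m) = -9660 V.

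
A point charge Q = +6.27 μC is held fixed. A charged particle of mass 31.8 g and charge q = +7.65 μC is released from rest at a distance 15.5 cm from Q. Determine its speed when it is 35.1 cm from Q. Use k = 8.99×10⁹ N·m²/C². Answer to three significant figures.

9.88 m/s

Only the electrostatic force acts, so mechanical energy is conserved: ½mv² = U₁ − U₂ = kQq(1/r₁ − 1/r₂).
U₁ − U₂ = (8.99×10⁹ N·m²/C²)(6.27×10⁻⁶ C)(7.65×10⁻⁶ C)(1/0.155 − 1/0.351) = 1.55 J.
v = √(2·1.55/0.0318) = 9.88 m/s.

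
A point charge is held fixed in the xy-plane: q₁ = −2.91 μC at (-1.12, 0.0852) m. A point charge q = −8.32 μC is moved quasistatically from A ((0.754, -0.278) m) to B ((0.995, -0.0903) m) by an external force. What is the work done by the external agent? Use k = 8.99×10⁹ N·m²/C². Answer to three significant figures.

-0.0115 J

For quasistatic motion the external work equals the change in potential energy: W_ext = qΔV = q(V_B − V_A).
At A: distance to the source charge is 1.91 m; V_A = kq₁/r = -1.37×10⁴ V.
At B: distance to the source charge is 2.12 m; V_B = kq₁/r = -1.23×10⁴ V.
ΔV = V_B − V_A = 1380 V.
W_ext = qΔV = (-8.32×10⁻⁶ C)(1380 V) = -0.0115 J.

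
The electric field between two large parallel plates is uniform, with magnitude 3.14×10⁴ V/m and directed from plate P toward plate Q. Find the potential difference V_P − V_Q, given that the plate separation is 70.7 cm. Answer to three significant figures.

In a uniform field, potential decreases in the direction of E: ΔV = −E·d for a displacement d parallel to E.
Going from Q to P is a displacement of 70.7 cm opposite to the field, so V_P − V_Q = +Ed = 2.22×10⁴ V.

2.22×10⁴ V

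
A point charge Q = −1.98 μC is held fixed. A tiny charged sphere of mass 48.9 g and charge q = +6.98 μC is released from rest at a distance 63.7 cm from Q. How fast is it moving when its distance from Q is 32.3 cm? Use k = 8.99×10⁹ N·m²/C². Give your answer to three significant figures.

Only the electrostatic force acts, so mechanical energy is conserved: ½mv² = U₁ − U₂ = kQq(1/r₁ − 1/r₂).
U₁ − U₂ = (8.99×10⁹ N·m²/C²)(-1.98×10⁻⁶ C)(6.98×10⁻⁶ C)(1/0.637 − 1/0.323) = 0.190 J.
v = √(2·0.190/0.0489) = 2.78 m/s.

2.78 m/s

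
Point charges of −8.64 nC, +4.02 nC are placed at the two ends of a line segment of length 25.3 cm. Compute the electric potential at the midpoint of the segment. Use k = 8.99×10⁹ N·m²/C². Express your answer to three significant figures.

-328 V

The total potential is the scalar sum of each charge's contribution, V = Σ kqᵢ/rᵢ.
Each charge is 0.127 m from the midpoint.
V = k[(-8.64×10⁻⁹)/(0.127) + (4.02×10⁻⁹)/(0.127)] = -328 V.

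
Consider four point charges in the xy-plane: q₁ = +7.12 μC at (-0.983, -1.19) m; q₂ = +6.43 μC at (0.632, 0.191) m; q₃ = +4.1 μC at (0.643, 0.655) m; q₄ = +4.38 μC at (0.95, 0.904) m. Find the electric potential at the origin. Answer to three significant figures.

1.99×10⁵ V

Electric potential is a scalar, so the contributions from each charge add algebraically: V = Σ kqᵢ/rᵢ.
Distances from the field point to each charge: r₁ = 1.54 m, r₂ = 0.660 m, r₃ = 0.918 m, r₄ = 1.31 m.
V = k[(7.12×10⁻⁶)/(1.54) + (6.43×10⁻⁶)/(0.660) + (4.10×10⁻⁶)/(0.918) + (4.38×10⁻⁶)/(1.31)] = 1.99×10⁵ V.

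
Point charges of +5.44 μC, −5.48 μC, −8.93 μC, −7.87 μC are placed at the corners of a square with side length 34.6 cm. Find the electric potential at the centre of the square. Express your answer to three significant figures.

-6.19×10⁵ V

The total potential is the scalar sum of each charge's contribution, V = Σ kqᵢ/rᵢ.
The distance from each corner to the centre is a√2/2 = 0.245 m.
V = k[(5.44×10⁻⁶)/(0.245) + (-5.48×10⁻⁶)/(0.245) + (-8.93×10⁻⁶)/(0.245) + (-7.87×10⁻⁶)/(0.245)] = -6.19×10⁵ V.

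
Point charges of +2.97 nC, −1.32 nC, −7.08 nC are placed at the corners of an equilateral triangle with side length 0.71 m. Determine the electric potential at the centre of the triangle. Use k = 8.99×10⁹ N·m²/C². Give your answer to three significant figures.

The total potential is the scalar sum of each charge's contribution, V = Σ kqᵢ/rᵢ.
The distance from each vertex to the centroid is a/√3 = 0.410 m.
V = k[(2.97×10⁻⁹)/(0.410) + (-1.32×10⁻⁹)/(0.410) + (-7.08×10⁻⁹)/(0.410)] = -119 V.

-119 V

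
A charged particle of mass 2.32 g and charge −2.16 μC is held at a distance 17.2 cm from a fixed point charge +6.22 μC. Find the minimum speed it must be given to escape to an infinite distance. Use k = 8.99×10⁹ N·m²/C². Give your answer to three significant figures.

24.6 m/s

To just escape, total mechanical energy must reach zero at infinity: ½mv²_min + U = 0, so ½mv²_min = −U = |kQq|/r.
|U| = |kQq|/r = (8.99×10⁹ N·m²/C²)(6.22×10⁻⁶)(2.16×10⁻⁶)/(0.172) = 0.702 J.
v_min = √(2|U|/m) = √(2·0.702/2.32×10⁻³) = 24.6 m/s.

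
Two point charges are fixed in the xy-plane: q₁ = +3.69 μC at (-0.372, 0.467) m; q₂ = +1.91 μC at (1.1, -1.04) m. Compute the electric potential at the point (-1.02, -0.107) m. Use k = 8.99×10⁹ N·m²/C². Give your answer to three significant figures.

4.57×10⁴ V

Electric potential is a scalar, so the contributions from each charge add algebraically: V = Σ kqᵢ/rᵢ.
Distances from the field point to each charge: r₁ = 0.866 m, r₂ = 2.32 m.
V = k[(3.69×10⁻⁶)/(0.866) + (1.91×10⁻⁶)/(2.32)] = 4.57×10⁴ V.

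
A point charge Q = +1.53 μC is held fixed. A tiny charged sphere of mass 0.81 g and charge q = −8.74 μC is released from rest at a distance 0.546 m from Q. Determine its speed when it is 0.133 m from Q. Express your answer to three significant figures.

41.1 m/s

Only the electrostatic force acts, so mechanical energy is conserved: ½mv² = U₁ − U₂ = kQq(1/r₁ − 1/r₂).
U₁ − U₂ = (8.99×10⁹ N·m²/C²)(1.53×10⁻⁶ C)(-8.74×10⁻⁶ C)(1/0.546 − 1/0.133) = 0.684 J.
v = √(2·0.684/8.10×10⁻⁴) = 41.1 m/s.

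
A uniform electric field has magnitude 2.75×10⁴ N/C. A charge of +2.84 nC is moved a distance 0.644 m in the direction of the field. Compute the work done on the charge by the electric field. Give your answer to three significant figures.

The potential change for a displacement 0.644 m in the direction of the field is ΔV = −Ed = -1.77×10⁴ V.
W_field = −qΔV = 5.03×10⁻⁵ J.

5.03×10⁻⁵ J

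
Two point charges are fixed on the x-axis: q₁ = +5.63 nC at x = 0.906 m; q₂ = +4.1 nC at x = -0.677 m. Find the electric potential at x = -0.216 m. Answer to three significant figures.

125 V

The total potential is the scalar sum of each charge's contribution, V = Σ kqᵢ/rᵢ.
Distances from the field point to each charge: r₁ = 1.12 m, r₂ = 0.461 m.
V = k[(5.63×10⁻⁹)/(1.12) + (4.10×10⁻⁹)/(0.461)] = 125 V.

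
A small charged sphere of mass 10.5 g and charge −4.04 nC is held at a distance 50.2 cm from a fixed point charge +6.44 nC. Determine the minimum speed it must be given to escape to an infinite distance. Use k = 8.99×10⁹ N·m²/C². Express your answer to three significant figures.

9.42×10⁻³ m/s

To just escape, total mechanical energy must reach zero at infinity: ½mv²_min + U = 0, so ½mv²_min = −U = |kQq|/r.
|U| = |kQq|/r = (8.99×10⁹ N·m²/C²)(6.44×10⁻⁹)(4.04×10⁻⁹)/(0.502) = 4.66×10⁻⁷ J.
v_min = √(2|U|/m) = √(2·4.66×10⁻⁷/0.0105) = 9.42×10⁻³ m/s.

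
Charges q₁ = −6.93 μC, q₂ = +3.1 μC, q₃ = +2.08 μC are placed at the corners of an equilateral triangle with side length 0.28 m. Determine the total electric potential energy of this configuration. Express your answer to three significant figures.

The work to assemble the configuration equals its total potential energy, U = Σ kqᵢqⱼ/rᵢⱼ over all pairs.
All three pair separations equal the side length, 0.280 m.
U = (-0.690) + (-0.463) + (0.207) = -0.946 J.

-0.946 J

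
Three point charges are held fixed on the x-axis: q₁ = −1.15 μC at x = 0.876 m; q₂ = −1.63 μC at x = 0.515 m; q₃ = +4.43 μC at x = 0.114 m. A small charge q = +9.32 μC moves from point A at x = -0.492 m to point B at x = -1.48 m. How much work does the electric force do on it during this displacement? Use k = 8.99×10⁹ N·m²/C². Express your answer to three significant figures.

The work done by the electric force is W_field = −ΔU = −q(V_B − V_A) = q(V_A − V_B).
At A: distances to the source charges are 1.37 m, 1.01 m, 0.606 m; V_A = Σ kqᵢ/rᵢ = 4.36×10⁴ V.
At B: distances to the source charges are 2.36 m, 2.00 m, 1.59 m; V_B = Σ kqᵢ/rᵢ = 1.33×10⁴ V.
ΔV = V_B − V_A = -3.04×10⁴ V.
W_field = −qΔV = −(9.32×10⁻⁶ C)(-3.04×10⁴ V) = 0.283 J.

0.283 J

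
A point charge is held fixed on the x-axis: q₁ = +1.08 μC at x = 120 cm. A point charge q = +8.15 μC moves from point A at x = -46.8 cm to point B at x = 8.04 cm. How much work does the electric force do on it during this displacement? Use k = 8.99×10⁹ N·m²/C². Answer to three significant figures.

The work done by the electric force is W_field = −ΔU = −q(V_B − V_A) = q(V_A − V_B).
At A: distance to the source charge is 1.67 m; V_A = kq₁/r = 5820 V.
At B: distance to the source charge is 1.12 m; V_B = kq₁/r = 8670 V.
ΔV = V_B − V_A = 2850 V.
W_field = −qΔV = −(8.15×10⁻⁶ C)(2850 V) = -0.0232 J.

-0.0232 J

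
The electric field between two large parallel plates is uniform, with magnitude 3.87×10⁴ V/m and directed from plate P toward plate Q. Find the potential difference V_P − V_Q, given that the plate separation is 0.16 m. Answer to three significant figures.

In a uniform field, potential decreases in the direction of E: ΔV = −E·d for a displacement d parallel to E.
Going from Q to P is a displacement of 0.16 m opposite to the field, so V_P − V_Q = +Ed = 6190 V.

6190 V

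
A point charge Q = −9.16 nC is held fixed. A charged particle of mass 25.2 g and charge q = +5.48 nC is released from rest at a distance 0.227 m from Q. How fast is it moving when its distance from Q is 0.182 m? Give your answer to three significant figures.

Only the electrostatic force acts, so mechanical energy is conserved: ½mv² = U₁ − U₂ = kQq(1/r₁ − 1/r₂).
U₁ − U₂ = (8.99×10⁹ N·m²/C²)(-9.16×10⁻⁹ C)(5.48×10⁻⁹ C)(1/0.227 − 1/0.182) = 4.92×10⁻⁷ J.
v = √(2·4.92×10⁻⁷/0.0252) = 6.25×10⁻³ m/s.

6.25×10⁻³ m/s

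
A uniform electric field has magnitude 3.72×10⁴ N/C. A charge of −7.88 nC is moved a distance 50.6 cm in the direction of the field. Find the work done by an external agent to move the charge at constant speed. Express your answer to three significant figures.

1.48×10⁻⁴ J

The potential change for a displacement 50.6 cm in the direction of the field is ΔV = −Ed = -1.88×10⁴ V.
W_ext = qΔV = 1.48×10⁻⁴ J.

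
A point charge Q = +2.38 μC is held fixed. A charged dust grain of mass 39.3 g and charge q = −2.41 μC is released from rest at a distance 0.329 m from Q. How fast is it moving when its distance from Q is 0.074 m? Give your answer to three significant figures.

5.24 m/s

Only the electrostatic force acts, so mechanical energy is conserved: ½mv² = U₁ − U₂ = kQq(1/r₁ − 1/r₂).
U₁ − U₂ = (8.99×10⁹ N·m²/C²)(2.38×10⁻⁶ C)(-2.41×10⁻⁶ C)(1/0.329 − 1/0.0740) = 0.540 J.
v = √(2·0.540/0.0393) = 5.24 m/s.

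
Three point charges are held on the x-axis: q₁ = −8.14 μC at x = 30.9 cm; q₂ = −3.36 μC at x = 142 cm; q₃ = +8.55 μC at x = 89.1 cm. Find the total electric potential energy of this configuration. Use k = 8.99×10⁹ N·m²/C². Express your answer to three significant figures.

-1.34 J

The work to assemble the configuration equals its total potential energy, U = Σ kqᵢqⱼ/rᵢⱼ over all pairs.
Pair separations: r₁₂ = 1.11 m, r₁₃ = 0.582 m, r₂₃ = 0.529 m.
U = (0.221) + (-1.08) + (-0.488) = -1.34 J.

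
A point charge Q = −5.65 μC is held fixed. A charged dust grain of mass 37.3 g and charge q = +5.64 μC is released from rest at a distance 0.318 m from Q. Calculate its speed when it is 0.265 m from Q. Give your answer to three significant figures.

3.11 m/s

Only the electrostatic force acts, so mechanical energy is conserved: ½mv² = U₁ − U₂ = kQq(1/r₁ − 1/r₂).
U₁ − U₂ = (8.99×10⁹ N·m²/C²)(-5.65×10⁻⁶ C)(5.64×10⁻⁶ C)(1/0.318 − 1/0.265) = 0.180 J.
v = √(2·0.180/0.0373) = 3.11 m/s.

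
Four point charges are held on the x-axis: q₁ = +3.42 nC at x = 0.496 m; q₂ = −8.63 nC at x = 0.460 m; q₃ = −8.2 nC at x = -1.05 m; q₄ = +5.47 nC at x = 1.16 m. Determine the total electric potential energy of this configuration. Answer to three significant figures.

The assembly work is the sum of pairwise potential energies, U = Σ_{i<j} kqᵢqⱼ/rᵢⱼ.
Pair separations: r₁₂ = 0.0360 m, r₁₃ = 1.55 m, r₁₄ = 0.664 m, r₂₃ = 1.51 m, r₂₄ = 0.700 m, r₃₄ = 2.21 m.
Summing all 6 pair terms gives U = -7.65×10⁻⁶ J.

-7.65×10⁻⁶ J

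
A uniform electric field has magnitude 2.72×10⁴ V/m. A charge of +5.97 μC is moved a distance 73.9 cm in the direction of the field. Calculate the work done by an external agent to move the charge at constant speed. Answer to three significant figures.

-0.120 J

The potential change for a displacement 73.9 cm in the direction of the field is ΔV = −Ed = -2.01×10⁴ V.
W_ext = qΔV = -0.120 J.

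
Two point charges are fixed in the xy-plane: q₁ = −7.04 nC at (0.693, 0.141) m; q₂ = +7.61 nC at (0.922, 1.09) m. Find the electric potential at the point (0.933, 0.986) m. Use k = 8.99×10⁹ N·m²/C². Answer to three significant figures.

582 V

Electric potential is a scalar, so the contributions from each charge add algebraically: V = Σ kqᵢ/rᵢ.
Distances from the field point to each charge: r₁ = 0.878 m, r₂ = 0.105 m.
V = k[(-7.04×10⁻⁹)/(0.878) + (7.61×10⁻⁹)/(0.105)] = 582 V.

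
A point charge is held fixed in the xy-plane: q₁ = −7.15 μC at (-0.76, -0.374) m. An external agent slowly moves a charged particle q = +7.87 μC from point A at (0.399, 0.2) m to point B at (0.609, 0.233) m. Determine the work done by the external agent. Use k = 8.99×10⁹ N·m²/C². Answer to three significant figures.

0.0533 J

For quasistatic motion the external work equals the change in potential energy: W_ext = qΔV = q(V_B − V_A).
At A: distance to the source charge is 1.29 m; V_A = kq₁/r = -4.97×10⁴ V.
At B: distance to the source charge is 1.50 m; V_B = kq₁/r = -4.29×10⁴ V.
ΔV = V_B − V_A = 6780 V.
W_ext = qΔV = (7.87×10⁻⁶ C)(6780 V) = 0.0533 J.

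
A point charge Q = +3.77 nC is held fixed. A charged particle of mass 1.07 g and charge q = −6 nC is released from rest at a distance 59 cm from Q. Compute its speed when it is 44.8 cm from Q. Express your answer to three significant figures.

Only the electrostatic force acts, so mechanical energy is conserved: ½mv² = U₁ − U₂ = kQq(1/r₁ − 1/r₂).
U₁ − U₂ = (8.99×10⁹ N·m²/C²)(3.77×10⁻⁹ C)(-6.00×10⁻⁹ C)(1/0.590 − 1/0.448) = 1.09×10⁻⁷ J.
v = √(2·1.09×10⁻⁷/1.07×10⁻³) = 0.0143 m/s.

0.0143 m/s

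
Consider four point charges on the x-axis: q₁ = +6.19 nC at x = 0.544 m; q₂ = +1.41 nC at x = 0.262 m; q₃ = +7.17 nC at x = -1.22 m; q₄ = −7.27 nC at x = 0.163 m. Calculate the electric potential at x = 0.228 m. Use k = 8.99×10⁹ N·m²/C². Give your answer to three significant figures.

-412 V

The total potential is the scalar sum of each charge's contribution, V = Σ kqᵢ/rᵢ.
Distances from the field point to each charge: r₁ = 0.316 m, r₂ = 0.0340 m, r₃ = 1.45 m, r₄ = 0.0650 m.
V = k[(6.19×10⁻⁹)/(0.316) + (1.41×10⁻⁹)/(0.0340) + (7.17×10⁻⁹)/(1.45) + (-7.27×10⁻⁹)/(0.0650)] = -412 V.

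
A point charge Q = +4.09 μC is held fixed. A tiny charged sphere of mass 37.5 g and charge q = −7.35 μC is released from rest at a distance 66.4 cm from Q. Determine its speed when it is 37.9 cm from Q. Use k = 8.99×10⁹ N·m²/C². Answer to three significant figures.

4.04 m/s

Only the electrostatic force acts, so mechanical energy is conserved: ½mv² = U₁ − U₂ = kQq(1/r₁ − 1/r₂).
U₁ − U₂ = (8.99×10⁹ N·m²/C²)(4.09×10⁻⁶ C)(-7.35×10⁻⁶ C)(1/0.664 − 1/0.379) = 0.306 J.
v = √(2·0.306/0.0375) = 4.04 m/s.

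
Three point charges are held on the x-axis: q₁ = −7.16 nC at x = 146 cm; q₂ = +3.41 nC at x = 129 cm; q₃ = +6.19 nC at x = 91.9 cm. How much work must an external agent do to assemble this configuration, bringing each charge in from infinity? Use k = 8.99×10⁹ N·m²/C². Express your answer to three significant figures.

The work to assemble the configuration equals its total potential energy, U = Σ kqᵢqⱼ/rᵢⱼ over all pairs.
Pair separations: r₁₂ = 0.170 m, r₁₃ = 0.541 m, r₂₃ = 0.371 m.
U = (-1.29×10⁻⁶) + (-7.36×10⁻⁷) + (5.11×10⁻⁷) = -1.52×10⁻⁶ J.

-1.52×10⁻⁶ J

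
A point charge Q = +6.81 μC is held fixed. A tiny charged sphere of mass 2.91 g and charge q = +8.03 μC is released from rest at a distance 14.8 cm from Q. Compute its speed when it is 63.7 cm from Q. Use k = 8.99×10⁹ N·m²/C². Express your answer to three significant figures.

Only the electrostatic force acts, so mechanical energy is conserved: ½mv² = U₁ − U₂ = kQq(1/r₁ − 1/r₂).
U₁ − U₂ = (8.99×10⁹ N·m²/C²)(6.81×10⁻⁶ C)(8.03×10⁻⁶ C)(1/0.148 − 1/0.637) = 2.55 J.
v = √(2·2.55/2.91×10⁻³) = 41.9 m/s.

41.9 m/s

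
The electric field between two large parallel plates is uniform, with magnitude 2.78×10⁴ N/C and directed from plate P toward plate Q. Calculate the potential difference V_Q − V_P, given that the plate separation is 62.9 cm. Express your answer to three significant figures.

In a uniform field, potential decreases in the direction of E: ΔV = −E·d for a displacement d parallel to E.
Going from P to Q is a displacement of 62.9 cm along the field, so V_Q − V_P = −Ed = -1.75×10⁴ V.

-1.75×10⁴ V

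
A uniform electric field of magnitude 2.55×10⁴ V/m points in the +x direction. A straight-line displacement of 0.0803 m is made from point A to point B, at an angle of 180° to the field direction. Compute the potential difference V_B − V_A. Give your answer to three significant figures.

Only the component of displacement along E changes the potential: ΔV = −E·d·cosθ.
ΔV = −(2.55×10⁴ V/m)(0.0803 m)cos180° = 2050 V.

2050 V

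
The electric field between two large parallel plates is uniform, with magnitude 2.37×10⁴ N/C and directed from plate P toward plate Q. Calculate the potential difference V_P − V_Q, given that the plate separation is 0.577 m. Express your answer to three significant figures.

1.37×10⁴ V

In a uniform field, potential decreases in the direction of E: ΔV = −E·d for a displacement d parallel to E.
Going from Q to P is a displacement of 0.577 m opposite to the field, so V_P − V_Q = +Ed = 1.37×10⁴ V.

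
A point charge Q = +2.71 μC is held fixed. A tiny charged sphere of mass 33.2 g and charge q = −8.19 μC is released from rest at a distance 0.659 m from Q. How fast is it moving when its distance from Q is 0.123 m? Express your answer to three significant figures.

Only the electrostatic force acts, so mechanical energy is conserved: ½mv² = U₁ − U₂ = kQq(1/r₁ − 1/r₂).
U₁ − U₂ = (8.99×10⁹ N·m²/C²)(2.71×10⁻⁶ C)(-8.19×10⁻⁶ C)(1/0.659 − 1/0.123) = 1.32 J.
v = √(2·1.32/0.0332) = 8.92 m/s.

8.92 m/s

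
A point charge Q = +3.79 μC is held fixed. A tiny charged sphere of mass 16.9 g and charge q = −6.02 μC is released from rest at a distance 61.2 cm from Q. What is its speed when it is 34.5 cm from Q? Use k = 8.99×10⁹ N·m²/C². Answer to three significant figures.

5.54 m/s

Only the electrostatic force acts, so mechanical energy is conserved: ½mv² = U₁ − U₂ = kQq(1/r₁ − 1/r₂).
U₁ − U₂ = (8.99×10⁹ N·m²/C²)(3.79×10⁻⁶ C)(-6.02×10⁻⁶ C)(1/0.612 − 1/0.345) = 0.259 J.
v = √(2·0.259/0.0169) = 5.54 m/s.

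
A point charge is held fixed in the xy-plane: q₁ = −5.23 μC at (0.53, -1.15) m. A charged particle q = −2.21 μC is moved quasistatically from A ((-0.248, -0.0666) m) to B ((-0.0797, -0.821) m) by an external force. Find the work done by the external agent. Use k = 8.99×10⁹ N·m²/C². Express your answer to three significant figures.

For quasistatic motion the external work equals the change in potential energy: W_ext = qΔV = q(V_B − V_A).
At A: distance to the source charge is 1.33 m; V_A = kq₁/r = -3.53×10⁴ V.
At B: distance to the source charge is 0.693 m; V_B = kq₁/r = -6.79×10⁴ V.
ΔV = V_B − V_A = -3.26×10⁴ V.
W_ext = qΔV = (-2.21×10⁻⁶ C)(-3.26×10⁴ V) = 0.0721 J.

0.0721 J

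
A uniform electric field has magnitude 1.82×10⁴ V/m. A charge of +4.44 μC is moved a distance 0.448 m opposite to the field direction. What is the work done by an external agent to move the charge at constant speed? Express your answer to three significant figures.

The potential change for a displacement 0.448 m opposite to the field direction is ΔV = +Ed = 8150 V.
W_ext = qΔV = 0.0362 J.

0.0362 J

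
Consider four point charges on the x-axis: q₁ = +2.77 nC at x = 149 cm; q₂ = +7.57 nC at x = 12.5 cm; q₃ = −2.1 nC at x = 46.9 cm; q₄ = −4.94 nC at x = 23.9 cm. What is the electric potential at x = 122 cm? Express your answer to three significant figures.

The total potential is the scalar sum of each charge's contribution, V = Σ kqᵢ/rᵢ.
Distances from the field point to each charge: r₁ = 0.270 m, r₂ = 1.09 m, r₃ = 0.751 m, r₄ = 0.981 m.
V = k[(2.77×10⁻⁹)/(0.270) + (7.57×10⁻⁹)/(1.09) + (-2.10×10⁻⁹)/(0.751) + (-4.94×10⁻⁹)/(0.981)] = 84.0 V.

84.0 V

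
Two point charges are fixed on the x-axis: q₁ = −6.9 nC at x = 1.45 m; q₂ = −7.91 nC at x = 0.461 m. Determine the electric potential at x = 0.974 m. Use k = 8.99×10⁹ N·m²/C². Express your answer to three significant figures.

The total potential is the scalar sum of each charge's contribution, V = Σ kqᵢ/rᵢ.
Distances from the field point to each charge: r₁ = 0.476 m, r₂ = 0.513 m.
V = k[(-6.90×10⁻⁹)/(0.476) + (-7.91×10⁻⁹)/(0.513)] = -269 V.

-269 V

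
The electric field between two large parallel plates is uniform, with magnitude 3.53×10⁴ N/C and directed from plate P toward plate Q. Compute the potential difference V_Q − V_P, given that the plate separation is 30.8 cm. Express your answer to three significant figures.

-1.09×10⁴ V

In a uniform field, potential decreases in the direction of E: ΔV = −E·d for a displacement d parallel to E.
Going from P to Q is a displacement of 30.8 cm along the field, so V_Q − V_P = −Ed = -1.09×10⁴ V.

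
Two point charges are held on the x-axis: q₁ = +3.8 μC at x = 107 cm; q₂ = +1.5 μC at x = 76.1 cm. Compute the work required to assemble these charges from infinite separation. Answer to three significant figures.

0.166 J

The work to assemble the configuration equals its total potential energy, U = Σ kqᵢqⱼ/rᵢⱼ over all pairs.
Pair separations: r₁₂ = 0.309 m.
U = (0.166) = 0.166 J.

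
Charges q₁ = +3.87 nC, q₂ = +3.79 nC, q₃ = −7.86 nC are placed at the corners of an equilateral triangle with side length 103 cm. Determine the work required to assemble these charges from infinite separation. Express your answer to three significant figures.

The assembly work is the sum of pairwise potential energies, U = Σ_{i<j} kqᵢqⱼ/rᵢⱼ.
All three pair separations equal the side length, 1.03 m.
U = (1.28×10⁻⁷) + (-2.65×10⁻⁷) + (-2.60×10⁻⁷) = -3.97×10⁻⁷ J.

-3.97×10⁻⁷ J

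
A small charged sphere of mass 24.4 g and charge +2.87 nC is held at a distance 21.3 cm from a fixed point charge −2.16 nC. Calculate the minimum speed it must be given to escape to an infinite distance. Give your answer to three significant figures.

4.63×10⁻³ m/s

To just escape, total mechanical energy must reach zero at infinity: ½mv²_min + U = 0, so ½mv²_min = −U = |kQq|/r.
|U| = |kQq|/r = (8.99×10⁹ N·m²/C²)(2.16×10⁻⁹)(2.87×10⁻⁹)/(0.213) = 2.62×10⁻⁷ J.
v_min = √(2|U|/m) = √(2·2.62×10⁻⁷/0.0244) = 4.63×10⁻³ m/s.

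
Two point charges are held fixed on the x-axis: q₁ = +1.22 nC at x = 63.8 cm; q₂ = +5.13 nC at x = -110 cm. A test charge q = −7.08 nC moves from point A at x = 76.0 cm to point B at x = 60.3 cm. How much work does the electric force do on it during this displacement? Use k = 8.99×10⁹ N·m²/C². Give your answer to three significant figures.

1.60×10⁻⁶ J

The work done by the electric force is W_field = −ΔU = −q(V_B − V_A) = q(V_A − V_B).
At A: distances to the source charges are 0.122 m, 1.86 m; V_A = Σ kqᵢ/rᵢ = 115 V.
At B: distances to the source charges are 0.0350 m, 1.70 m; V_B = Σ kqᵢ/rᵢ = 340 V.
ΔV = V_B − V_A = 226 V.
W_field = −qΔV = −(-7.08×10⁻⁹ C)(226 V) = 1.60×10⁻⁶ J.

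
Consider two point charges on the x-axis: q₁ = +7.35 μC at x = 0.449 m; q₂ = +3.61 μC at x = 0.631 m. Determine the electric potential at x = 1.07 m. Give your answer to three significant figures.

1.80×10⁵ V

The total potential is the scalar sum of each charge's contribution, V = Σ kqᵢ/rᵢ.
Distances from the field point to each charge: r₁ = 0.621 m, r₂ = 0.439 m.
V = k[(7.35×10⁻⁶)/(0.621) + (3.61×10⁻⁶)/(0.439)] = 1.80×10⁵ V.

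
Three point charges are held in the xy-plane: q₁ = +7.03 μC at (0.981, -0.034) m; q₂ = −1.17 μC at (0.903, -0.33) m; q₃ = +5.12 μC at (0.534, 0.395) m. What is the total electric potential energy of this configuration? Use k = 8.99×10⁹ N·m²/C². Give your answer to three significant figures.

The assembly work is the sum of pairwise potential energies, U = Σ_{i<j} kqᵢqⱼ/rᵢⱼ.
Pair separations: r₁₂ = 0.306 m, r₁₃ = 0.620 m, r₂₃ = 0.814 m.
U = (-0.242) + (0.522) + (-0.0662) = 0.215 J.

0.215 J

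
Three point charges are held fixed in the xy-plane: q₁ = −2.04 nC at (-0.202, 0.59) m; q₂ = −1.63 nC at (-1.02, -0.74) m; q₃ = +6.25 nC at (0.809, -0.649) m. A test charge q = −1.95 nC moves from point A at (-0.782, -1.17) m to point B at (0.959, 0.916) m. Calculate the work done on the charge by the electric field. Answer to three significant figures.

The work done by the electric force is W_field = −ΔU = −q(V_B − V_A) = q(V_A − V_B).
At A: distances to the source charges are 1.85 m, 0.491 m, 1.67 m; V_A = Σ kqᵢ/rᵢ = -6.15 V.
At B: distances to the source charges are 1.21 m, 2.58 m, 1.57 m; V_B = Σ kqᵢ/rᵢ = 14.9 V.
ΔV = V_B − V_A = 21.0 V.
W_field = −qΔV = −(-1.95×10⁻⁹ C)(21.0 V) = 4.10×10⁻⁸ J.

4.10×10⁻⁸ J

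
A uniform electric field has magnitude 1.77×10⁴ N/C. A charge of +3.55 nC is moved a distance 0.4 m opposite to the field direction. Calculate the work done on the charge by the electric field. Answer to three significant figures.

The potential change for a displacement 0.4 m opposite to the field direction is ΔV = +Ed = 7080 V.
W_field = −qΔV = -2.51×10⁻⁵ J.

-2.51×10⁻⁵ J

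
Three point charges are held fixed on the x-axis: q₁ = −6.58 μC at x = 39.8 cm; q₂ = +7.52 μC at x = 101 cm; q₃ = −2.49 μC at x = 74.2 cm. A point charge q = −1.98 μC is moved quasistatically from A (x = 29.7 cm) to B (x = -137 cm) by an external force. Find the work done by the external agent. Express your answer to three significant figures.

-1.04 J

For quasistatic motion the external work equals the change in potential energy: W_ext = qΔV = q(V_B − V_A).
At A: distances to the source charges are 0.101 m, 0.713 m, 0.445 m; V_A = Σ kqᵢ/rᵢ = -5.41×10⁵ V.
At B: distances to the source charges are 1.77 m, 2.38 m, 2.11 m; V_B = Σ kqᵢ/rᵢ = -1.57×10⁴ V.
ΔV = V_B − V_A = 5.26×10⁵ V.
W_ext = qΔV = (-1.98×10⁻⁶ C)(5.26×10⁵ V) = -1.04 J.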